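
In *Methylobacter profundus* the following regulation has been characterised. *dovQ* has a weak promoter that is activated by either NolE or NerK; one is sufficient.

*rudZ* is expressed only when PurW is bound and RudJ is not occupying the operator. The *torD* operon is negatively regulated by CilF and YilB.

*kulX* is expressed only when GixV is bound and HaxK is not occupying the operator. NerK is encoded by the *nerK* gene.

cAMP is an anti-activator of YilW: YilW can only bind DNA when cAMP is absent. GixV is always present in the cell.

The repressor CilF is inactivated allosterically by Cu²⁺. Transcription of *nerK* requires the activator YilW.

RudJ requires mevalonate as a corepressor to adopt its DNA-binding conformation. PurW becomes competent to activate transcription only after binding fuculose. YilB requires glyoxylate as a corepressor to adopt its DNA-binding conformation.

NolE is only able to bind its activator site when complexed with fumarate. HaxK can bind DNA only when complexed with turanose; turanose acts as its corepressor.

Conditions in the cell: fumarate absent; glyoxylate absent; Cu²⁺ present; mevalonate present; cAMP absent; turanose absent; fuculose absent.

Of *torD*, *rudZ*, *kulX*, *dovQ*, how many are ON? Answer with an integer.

Cu²⁺ is present, so CilF is inactive.
Glyoxylate is absent, so YilB is inactive.
With no repressor bound, *torD* is transcribed.
→ *torD* is ON.
Fuculose is absent, so PurW is inactive.
Mevalonate is present, so RudJ is active.
With repressor RudJ bound, *rudZ* is not transcribed.
→ *rudZ* is OFF.
GixV is produced constitutively and is active.
Turanose is absent, so HaxK is inactive.
No repressor is bound and GixV is active, so *kulX* is transcribed.
→ *kulX* is ON.
Fumarate is absent, so NolE is inactive.
cAMP is absent, so YilW is active.
No repressor is bound and YilW is active, so *nerK* is transcribed.
So NerK is produced and active.
Activator NerK is present, so *dovQ* is transcribed.
→ *dovQ* is ON.
3 of the 4 genes are transcribed.

3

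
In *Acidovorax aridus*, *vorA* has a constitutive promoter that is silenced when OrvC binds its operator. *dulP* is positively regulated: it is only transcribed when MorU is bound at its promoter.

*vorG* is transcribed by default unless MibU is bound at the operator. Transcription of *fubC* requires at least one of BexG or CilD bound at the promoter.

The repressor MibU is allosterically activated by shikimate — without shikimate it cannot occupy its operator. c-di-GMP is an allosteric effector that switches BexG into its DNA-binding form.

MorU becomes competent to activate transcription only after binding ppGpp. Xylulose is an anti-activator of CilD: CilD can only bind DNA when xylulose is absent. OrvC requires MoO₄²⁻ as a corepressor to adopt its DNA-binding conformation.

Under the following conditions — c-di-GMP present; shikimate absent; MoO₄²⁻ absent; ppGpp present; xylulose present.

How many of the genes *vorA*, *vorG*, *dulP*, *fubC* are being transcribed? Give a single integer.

MoO₄²⁻ is absent, so OrvC is inactive.
With no repressor bound, *vorA* is transcribed.
→ *vorA* is ON.
Shikimate is absent, so MibU is inactive.
With no repressor bound, *vorG* is transcribed.
→ *vorG* is ON.
ppGpp is present, so MorU is active.
No repressor is bound and MorU is active, so *dulP* is transcribed.
→ *dulP* is ON.
c-di-GMP is present, so BexG is active.
Xylulose is present, so CilD is inactive.
Activator BexG is present, so *fubC* is transcribed.
→ *fubC* is ON.
4 of the 4 genes are transcribed.

4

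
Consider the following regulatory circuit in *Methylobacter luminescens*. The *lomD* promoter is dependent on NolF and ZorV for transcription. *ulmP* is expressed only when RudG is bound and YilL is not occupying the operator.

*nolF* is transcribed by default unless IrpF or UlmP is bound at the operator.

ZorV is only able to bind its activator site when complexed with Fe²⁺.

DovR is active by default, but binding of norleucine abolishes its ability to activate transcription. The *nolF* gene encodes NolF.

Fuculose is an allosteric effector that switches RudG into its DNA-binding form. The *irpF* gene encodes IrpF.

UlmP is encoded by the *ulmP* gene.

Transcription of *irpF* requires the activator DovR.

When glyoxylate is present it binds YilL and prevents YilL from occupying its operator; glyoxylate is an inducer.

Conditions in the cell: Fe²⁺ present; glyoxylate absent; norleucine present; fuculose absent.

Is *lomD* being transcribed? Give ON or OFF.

Norleucine is present, so DovR is inactive.
Required activator DovR is absent, so *irpF* is not transcribed.
So IrpF is not produced.
Fuculose is absent, so RudG is inactive.
Glyoxylate is absent, so YilL is active.
With repressor YilL bound, *ulmP* is not transcribed.
So UlmP is not produced.
With no repressor bound, *nolF* is transcribed.
So NolF is produced and active.
Fe²⁺ is present, so ZorV is active.
No repressor is bound and NolF and ZorV are active, so *lomD* is transcribed.

ON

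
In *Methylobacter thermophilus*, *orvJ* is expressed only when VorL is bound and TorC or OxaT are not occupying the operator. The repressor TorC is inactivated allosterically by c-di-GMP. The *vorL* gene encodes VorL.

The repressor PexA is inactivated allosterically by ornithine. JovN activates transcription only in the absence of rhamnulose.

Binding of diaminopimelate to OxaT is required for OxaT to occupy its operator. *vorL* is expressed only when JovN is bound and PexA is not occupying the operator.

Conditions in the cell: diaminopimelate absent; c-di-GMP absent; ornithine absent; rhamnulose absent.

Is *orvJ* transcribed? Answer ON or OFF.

OFF

c-di-GMP is absent, so TorC is active.
Diaminopimelate is absent, so OxaT is inactive.
Ornithine is absent, so PexA is active.
Rhamnulose is absent, so JovN is active.
With repressor PexA bound, *vorL* is not transcribed.
So VorL is not produced.
With repressor TorC bound, *orvJ* is not transcribed.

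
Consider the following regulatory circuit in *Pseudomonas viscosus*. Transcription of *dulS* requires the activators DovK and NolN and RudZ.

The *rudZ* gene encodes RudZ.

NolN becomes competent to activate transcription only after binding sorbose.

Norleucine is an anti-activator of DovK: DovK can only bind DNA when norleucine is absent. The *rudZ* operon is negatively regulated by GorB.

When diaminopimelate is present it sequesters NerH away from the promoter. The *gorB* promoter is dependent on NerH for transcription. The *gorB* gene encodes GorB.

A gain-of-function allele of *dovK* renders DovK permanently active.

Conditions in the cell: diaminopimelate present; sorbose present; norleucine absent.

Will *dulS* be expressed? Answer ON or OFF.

DovK is constitutively active in this strain.
Sorbose is present, so NolN is active.
Diaminopimelate is present, so NerH is inactive.
Required activator NerH is absent, so *gorB* is not transcribed.
So GorB is not produced.
With no repressor bound, *rudZ* is transcribed.
So RudZ is produced and active.
No repressor is bound and DovK and NolN and RudZ are active, so *dulS* is transcribed.

ON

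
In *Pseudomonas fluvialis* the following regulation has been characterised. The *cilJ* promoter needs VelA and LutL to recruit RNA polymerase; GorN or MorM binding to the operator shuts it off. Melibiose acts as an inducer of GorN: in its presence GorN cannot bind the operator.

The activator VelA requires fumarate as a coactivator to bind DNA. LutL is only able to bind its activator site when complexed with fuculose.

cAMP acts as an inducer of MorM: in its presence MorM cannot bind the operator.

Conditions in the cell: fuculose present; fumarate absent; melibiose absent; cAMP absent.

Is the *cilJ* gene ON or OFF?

Fumarate is absent, so VelA is inactive.
Melibiose is absent, so GorN is active.
Fuculose is present, so LutL is active.
cAMP is absent, so MorM is active.
With repressor GorN bound, *cilJ* is not transcribed.

OFF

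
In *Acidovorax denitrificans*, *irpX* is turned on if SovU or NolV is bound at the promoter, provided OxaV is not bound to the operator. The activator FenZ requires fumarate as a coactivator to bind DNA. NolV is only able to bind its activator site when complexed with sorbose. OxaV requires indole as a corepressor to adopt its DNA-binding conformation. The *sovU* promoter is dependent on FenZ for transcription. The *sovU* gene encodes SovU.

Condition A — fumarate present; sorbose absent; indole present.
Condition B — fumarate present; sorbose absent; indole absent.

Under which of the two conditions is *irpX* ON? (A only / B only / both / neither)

B only

Condition A:
Fumarate is present, so FenZ is active.
No repressor is bound and FenZ is active, so *sovU* is transcribed.
So SovU is produced and active.
Sorbose is absent, so NolV is inactive.
Indole is present, so OxaV is active.
With repressor OxaV bound, *irpX* is not transcribed.
→ *irpX* is OFF in A.
Condition B:
Fumarate is present, so FenZ is active.
No repressor is bound and FenZ is active, so *sovU* is transcribed.
So SovU is produced and active.
Sorbose is absent, so NolV is inactive.
Indole is absent, so OxaV is inactive.
Activator SovU is present, so *irpX* is transcribed.
→ *irpX* is ON in B.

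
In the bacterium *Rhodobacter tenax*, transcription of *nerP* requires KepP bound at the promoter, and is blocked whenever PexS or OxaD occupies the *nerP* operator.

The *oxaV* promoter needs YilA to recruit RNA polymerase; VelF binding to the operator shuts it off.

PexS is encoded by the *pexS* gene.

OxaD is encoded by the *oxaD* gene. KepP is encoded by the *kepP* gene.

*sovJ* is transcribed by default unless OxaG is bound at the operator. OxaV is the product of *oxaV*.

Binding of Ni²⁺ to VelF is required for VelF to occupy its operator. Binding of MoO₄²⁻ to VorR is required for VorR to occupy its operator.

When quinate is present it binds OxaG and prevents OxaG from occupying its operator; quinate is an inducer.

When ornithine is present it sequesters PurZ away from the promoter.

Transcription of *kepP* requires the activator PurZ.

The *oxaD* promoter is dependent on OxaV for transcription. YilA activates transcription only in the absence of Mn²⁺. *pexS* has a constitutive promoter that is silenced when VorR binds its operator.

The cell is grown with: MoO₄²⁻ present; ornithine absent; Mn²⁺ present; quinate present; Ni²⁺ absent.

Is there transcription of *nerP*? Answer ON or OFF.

ON

MoO₄²⁻ is present, so VorR is active.
With repressor VorR bound, *pexS* is not transcribed.
So PexS is not produced.
Ornithine is absent, so PurZ is active.
No repressor is bound and PurZ is active, so *kepP* is transcribed.
So KepP is produced and active.
Mn²⁺ is present, so YilA is inactive.
Ni²⁺ is absent, so VelF is inactive.
Required activator YilA is absent, so *oxaV* is not transcribed.
So OxaV is not produced.
Required activator OxaV is absent, so *oxaD* is not transcribed.
So OxaD is not produced.
No repressor is bound and KepP is active, so *nerP* is transcribed.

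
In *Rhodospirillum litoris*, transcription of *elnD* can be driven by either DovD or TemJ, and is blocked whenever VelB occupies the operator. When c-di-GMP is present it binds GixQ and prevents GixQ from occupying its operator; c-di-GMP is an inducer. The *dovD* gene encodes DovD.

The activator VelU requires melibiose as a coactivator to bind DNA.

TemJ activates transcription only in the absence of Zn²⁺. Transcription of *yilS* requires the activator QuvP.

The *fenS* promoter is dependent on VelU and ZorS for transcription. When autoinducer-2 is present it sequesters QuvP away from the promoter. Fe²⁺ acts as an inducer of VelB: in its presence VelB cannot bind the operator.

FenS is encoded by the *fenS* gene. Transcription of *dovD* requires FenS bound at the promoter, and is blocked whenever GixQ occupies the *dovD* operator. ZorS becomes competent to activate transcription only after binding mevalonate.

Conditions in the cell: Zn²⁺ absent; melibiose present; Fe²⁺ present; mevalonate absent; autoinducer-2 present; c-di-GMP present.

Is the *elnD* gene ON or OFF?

ON

Fe²⁺ is present, so VelB is inactive.
Melibiose is present, so VelU is active.
Mevalonate is absent, so ZorS is inactive.
Required activator ZorS is absent, so *fenS* is not transcribed.
So FenS is not produced.
c-di-GMP is present, so GixQ is inactive.
Required activator FenS is absent, so *dovD* is not transcribed.
So DovD is not produced.
Zn²⁺ is absent, so TemJ is active.
Activator TemJ is present, so *elnD* is transcribed.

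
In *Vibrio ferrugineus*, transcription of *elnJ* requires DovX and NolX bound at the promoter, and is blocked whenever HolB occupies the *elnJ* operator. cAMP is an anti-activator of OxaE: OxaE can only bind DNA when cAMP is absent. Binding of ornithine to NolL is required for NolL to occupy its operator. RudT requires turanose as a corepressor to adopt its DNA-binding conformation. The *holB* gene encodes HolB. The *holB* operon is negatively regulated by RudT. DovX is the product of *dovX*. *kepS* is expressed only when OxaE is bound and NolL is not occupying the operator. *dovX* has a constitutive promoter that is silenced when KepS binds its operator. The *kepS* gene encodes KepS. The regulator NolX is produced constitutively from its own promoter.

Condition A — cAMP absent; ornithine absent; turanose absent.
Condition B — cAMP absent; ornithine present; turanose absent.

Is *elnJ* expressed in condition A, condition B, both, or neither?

neither

Condition A:
cAMP is absent, so OxaE is active.
Ornithine is absent, so NolL is inactive.
No repressor is bound and OxaE is active, so *kepS* is transcribed.
So KepS is produced and active.
With repressor KepS bound, *dovX* is not transcribed.
So DovX is not produced.
Turanose is absent, so RudT is inactive.
With no repressor bound, *holB* is transcribed.
So HolB is produced and active.
NolX is produced constitutively and is active.
With repressor HolB bound, *elnJ* is not transcribed.
→ *elnJ* is OFF in A.
Condition B:
cAMP is absent, so OxaE is active.
Ornithine is present, so NolL is active.
With repressor NolL bound, *kepS* is not transcribed.
So KepS is not produced.
With no repressor bound, *dovX* is transcribed.
So DovX is produced and active.
Turanose is absent, so RudT is inactive.
With no repressor bound, *holB* is transcribed.
So HolB is produced and active.
NolX is produced constitutively and is active.
With repressor HolB bound, *elnJ* is not transcribed.
→ *elnJ* is OFF in B.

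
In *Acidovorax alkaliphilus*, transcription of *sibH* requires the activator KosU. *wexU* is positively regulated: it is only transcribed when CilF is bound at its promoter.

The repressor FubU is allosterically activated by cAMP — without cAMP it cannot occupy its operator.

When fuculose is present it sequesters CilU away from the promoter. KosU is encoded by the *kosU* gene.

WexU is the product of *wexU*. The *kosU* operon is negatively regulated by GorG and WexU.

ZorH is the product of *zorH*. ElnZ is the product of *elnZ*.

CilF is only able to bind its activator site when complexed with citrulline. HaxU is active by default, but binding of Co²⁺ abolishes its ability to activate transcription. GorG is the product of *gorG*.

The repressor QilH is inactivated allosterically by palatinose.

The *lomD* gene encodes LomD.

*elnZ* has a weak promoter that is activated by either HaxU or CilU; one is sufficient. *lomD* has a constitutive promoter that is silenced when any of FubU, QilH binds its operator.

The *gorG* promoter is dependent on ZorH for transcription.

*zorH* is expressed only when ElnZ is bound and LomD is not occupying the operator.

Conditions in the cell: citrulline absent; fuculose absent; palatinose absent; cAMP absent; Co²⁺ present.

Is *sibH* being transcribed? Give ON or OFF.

OFF

Co²⁺ is present, so HaxU is inactive.
Fuculose is absent, so CilU is active.
Activator CilU is present, so *elnZ* is transcribed.
So ElnZ is produced and active.
cAMP is absent, so FubU is inactive.
Palatinose is absent, so QilH is active.
With repressor QilH bound, *lomD* is not transcribed.
So LomD is not produced.
No repressor is bound and ElnZ is active, so *zorH* is transcribed.
So ZorH is produced and active.
No repressor is bound and ZorH is active, so *gorG* is transcribed.
So GorG is produced and active.
Citrulline is absent, so CilF is inactive.
Required activator CilF is absent, so *wexU* is not transcribed.
So WexU is not produced.
With repressor GorG bound, *kosU* is not transcribed.
So KosU is not produced.
Required activator KosU is absent, so *sibH* is not transcribed.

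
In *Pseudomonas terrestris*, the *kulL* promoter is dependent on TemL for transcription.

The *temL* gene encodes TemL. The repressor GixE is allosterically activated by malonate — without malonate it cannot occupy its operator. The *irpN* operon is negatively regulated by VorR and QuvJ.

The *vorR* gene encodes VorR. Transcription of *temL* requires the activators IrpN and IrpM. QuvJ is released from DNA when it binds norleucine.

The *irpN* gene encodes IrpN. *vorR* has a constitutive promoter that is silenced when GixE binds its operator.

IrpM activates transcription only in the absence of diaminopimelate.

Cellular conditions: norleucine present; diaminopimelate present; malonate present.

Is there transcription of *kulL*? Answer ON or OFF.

Malonate is present, so GixE is active.
With repressor GixE bound, *vorR* is not transcribed.
So VorR is not produced.
Norleucine is present, so QuvJ is inactive.
With no repressor bound, *irpN* is transcribed.
So IrpN is produced and active.
Diaminopimelate is present, so IrpM is inactive.
Required activator IrpM is absent, so *temL* is not transcribed.
So TemL is not produced.
Required activator TemL is absent, so *kulL* is not transcribed.

OFF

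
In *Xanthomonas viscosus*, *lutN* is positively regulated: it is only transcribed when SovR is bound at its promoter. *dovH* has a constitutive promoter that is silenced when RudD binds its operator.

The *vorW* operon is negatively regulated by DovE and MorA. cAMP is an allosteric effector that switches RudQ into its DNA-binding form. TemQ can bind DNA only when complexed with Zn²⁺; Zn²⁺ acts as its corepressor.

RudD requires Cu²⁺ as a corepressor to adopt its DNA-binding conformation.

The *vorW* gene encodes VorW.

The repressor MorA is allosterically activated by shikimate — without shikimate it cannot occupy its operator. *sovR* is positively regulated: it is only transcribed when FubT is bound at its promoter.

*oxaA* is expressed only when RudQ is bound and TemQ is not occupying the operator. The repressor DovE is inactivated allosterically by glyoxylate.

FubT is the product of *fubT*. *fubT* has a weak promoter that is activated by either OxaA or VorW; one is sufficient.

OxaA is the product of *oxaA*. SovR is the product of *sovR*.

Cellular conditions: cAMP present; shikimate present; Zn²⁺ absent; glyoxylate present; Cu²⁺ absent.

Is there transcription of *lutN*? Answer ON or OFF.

ON

cAMP is present, so RudQ is active.
Zn²⁺ is absent, so TemQ is inactive.
No repressor is bound and RudQ is active, so *oxaA* is transcribed.
So OxaA is produced and active.
Glyoxylate is present, so DovE is inactive.
Shikimate is present, so MorA is active.
With repressor MorA bound, *vorW* is not transcribed.
So VorW is not produced.
Activator OxaA is present, so *fubT* is transcribed.
So FubT is produced and active.
No repressor is bound and FubT is active, so *sovR* is transcribed.
So SovR is produced and active.
No repressor is bound and SovR is active, so *lutN* is transcribed.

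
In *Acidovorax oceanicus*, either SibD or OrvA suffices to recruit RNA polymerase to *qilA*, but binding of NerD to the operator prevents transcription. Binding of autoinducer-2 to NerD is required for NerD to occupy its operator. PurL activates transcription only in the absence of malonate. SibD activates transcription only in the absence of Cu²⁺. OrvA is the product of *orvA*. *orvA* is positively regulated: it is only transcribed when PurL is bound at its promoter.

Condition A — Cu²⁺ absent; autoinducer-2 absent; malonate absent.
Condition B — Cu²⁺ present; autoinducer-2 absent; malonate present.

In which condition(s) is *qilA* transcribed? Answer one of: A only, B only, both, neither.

A only

Condition A:
Cu²⁺ is absent, so SibD is active.
Autoinducer-2 is absent, so NerD is inactive.
Malonate is absent, so PurL is active.
No repressor is bound and PurL is active, so *orvA* is transcribed.
So OrvA is produced and active.
Activator SibD is present, so *qilA* is transcribed.
→ *qilA* is ON in A.
Condition B:
Cu²⁺ is present, so SibD is inactive.
Autoinducer-2 is absent, so NerD is inactive.
Malonate is present, so PurL is inactive.
Required activator PurL is absent, so *orvA* is not transcribed.
So OrvA is not produced.
No activator is available at the *qilA* promoter, so *qilA* is not transcribed.
→ *qilA* is OFF in B.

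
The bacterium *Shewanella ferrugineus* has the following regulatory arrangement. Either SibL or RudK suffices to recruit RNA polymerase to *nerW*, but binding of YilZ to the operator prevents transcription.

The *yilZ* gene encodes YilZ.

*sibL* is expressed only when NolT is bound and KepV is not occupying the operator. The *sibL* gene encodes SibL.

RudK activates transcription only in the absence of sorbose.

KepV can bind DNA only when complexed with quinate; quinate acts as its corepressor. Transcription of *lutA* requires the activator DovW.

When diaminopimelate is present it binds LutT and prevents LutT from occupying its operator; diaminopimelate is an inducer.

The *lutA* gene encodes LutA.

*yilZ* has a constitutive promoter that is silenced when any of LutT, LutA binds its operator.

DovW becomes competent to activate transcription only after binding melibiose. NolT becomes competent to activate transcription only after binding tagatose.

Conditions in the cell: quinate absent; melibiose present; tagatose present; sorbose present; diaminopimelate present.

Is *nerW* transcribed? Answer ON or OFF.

ON

Diaminopimelate is present, so LutT is inactive.
Melibiose is present, so DovW is active.
No repressor is bound and DovW is active, so *lutA* is transcribed.
So LutA is produced and active.
With repressor LutA bound, *yilZ* is not transcribed.
So YilZ is not produced.
Quinate is absent, so KepV is inactive.
Tagatose is present, so NolT is active.
No repressor is bound and NolT is active, so *sibL* is transcribed.
So SibL is produced and active.
Sorbose is present, so RudK is inactive.
Activator SibL is present, so *nerW* is transcribed.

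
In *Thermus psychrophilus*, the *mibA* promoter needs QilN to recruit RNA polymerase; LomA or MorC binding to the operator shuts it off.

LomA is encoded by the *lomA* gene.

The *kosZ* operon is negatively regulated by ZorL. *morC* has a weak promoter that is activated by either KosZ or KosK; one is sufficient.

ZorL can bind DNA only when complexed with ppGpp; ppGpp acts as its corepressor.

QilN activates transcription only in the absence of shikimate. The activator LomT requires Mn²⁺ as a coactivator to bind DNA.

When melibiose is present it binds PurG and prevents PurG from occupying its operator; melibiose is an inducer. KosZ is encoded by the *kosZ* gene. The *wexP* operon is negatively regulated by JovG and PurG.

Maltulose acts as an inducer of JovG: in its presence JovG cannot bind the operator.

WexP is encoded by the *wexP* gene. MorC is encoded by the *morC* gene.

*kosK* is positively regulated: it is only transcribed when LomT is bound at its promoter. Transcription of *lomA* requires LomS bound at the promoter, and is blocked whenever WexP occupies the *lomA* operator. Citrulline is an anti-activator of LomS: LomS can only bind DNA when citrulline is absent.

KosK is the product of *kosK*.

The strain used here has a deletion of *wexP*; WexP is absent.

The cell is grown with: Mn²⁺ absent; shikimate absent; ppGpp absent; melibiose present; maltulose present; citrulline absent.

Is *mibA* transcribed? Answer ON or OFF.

OFF

Shikimate is absent, so QilN is active.
Citrulline is absent, so LomS is active.
WexP is non-functional in this strain, so it has no effect.
No repressor is bound and LomS is active, so *lomA* is transcribed.
So LomA is produced and active.
ppGpp is absent, so ZorL is inactive.
With no repressor bound, *kosZ* is transcribed.
So KosZ is produced and active.
Mn²⁺ is absent, so LomT is inactive.
Required activator LomT is absent, so *kosK* is not transcribed.
So KosK is not produced.
Activator KosZ is present, so *morC* is transcribed.
So MorC is produced and active.
With repressor LomA bound, *mibA* is not transcribed.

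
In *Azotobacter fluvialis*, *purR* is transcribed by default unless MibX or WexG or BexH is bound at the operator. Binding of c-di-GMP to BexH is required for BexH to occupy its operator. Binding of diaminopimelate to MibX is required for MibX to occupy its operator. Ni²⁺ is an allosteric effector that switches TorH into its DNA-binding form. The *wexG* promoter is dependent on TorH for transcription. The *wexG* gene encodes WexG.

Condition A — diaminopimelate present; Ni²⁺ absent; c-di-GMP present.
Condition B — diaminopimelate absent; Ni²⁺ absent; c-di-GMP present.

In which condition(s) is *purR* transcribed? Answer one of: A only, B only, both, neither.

neither

Condition A:
Diaminopimelate is present, so MibX is active.
Ni²⁺ is absent, so TorH is inactive.
Required activator TorH is absent, so *wexG* is not transcribed.
So WexG is not produced.
c-di-GMP is present, so BexH is active.
With repressor MibX bound, *purR* is not transcribed.
→ *purR* is OFF in A.
Condition B:
Diaminopimelate is absent, so MibX is inactive.
Ni²⁺ is absent, so TorH is inactive.
Required activator TorH is absent, so *wexG* is not transcribed.
So WexG is not produced.
c-di-GMP is present, so BexH is active.
With repressor BexH bound, *purR* is not transcribed.
→ *purR* is OFF in B.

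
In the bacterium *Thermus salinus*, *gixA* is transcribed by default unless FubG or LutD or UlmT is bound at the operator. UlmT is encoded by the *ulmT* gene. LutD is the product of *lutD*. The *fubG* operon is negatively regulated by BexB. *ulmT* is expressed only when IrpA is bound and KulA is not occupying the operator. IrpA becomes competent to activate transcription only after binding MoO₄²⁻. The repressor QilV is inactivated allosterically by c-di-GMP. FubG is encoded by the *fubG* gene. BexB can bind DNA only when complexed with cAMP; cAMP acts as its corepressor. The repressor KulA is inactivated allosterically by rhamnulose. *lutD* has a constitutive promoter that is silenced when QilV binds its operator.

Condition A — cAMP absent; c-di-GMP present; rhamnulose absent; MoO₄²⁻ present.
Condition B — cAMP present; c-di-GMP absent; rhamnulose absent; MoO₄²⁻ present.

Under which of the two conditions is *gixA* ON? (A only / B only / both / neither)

B only

Condition A:
cAMP is absent, so BexB is inactive.
With no repressor bound, *fubG* is transcribed.
So FubG is produced and active.
c-di-GMP is present, so QilV is inactive.
With no repressor bound, *lutD* is transcribed.
So LutD is produced and active.
Rhamnulose is absent, so KulA is active.
MoO₄²⁻ is present, so IrpA is active.
With repressor KulA bound, *ulmT* is not transcribed.
So UlmT is not produced.
With repressor FubG bound, *gixA* is not transcribed.
→ *gixA* is OFF in A.
Condition B:
cAMP is present, so BexB is active.
With repressor BexB bound, *fubG* is not transcribed.
So FubG is not produced.
c-di-GMP is absent, so QilV is active.
With repressor QilV bound, *lutD* is not transcribed.
So LutD is not produced.
Rhamnulose is absent, so KulA is active.
MoO₄²⁻ is present, so IrpA is active.
With repressor KulA bound, *ulmT* is not transcribed.
So UlmT is not produced.
With no repressor bound, *gixA* is transcribed.
→ *gixA* is ON in B.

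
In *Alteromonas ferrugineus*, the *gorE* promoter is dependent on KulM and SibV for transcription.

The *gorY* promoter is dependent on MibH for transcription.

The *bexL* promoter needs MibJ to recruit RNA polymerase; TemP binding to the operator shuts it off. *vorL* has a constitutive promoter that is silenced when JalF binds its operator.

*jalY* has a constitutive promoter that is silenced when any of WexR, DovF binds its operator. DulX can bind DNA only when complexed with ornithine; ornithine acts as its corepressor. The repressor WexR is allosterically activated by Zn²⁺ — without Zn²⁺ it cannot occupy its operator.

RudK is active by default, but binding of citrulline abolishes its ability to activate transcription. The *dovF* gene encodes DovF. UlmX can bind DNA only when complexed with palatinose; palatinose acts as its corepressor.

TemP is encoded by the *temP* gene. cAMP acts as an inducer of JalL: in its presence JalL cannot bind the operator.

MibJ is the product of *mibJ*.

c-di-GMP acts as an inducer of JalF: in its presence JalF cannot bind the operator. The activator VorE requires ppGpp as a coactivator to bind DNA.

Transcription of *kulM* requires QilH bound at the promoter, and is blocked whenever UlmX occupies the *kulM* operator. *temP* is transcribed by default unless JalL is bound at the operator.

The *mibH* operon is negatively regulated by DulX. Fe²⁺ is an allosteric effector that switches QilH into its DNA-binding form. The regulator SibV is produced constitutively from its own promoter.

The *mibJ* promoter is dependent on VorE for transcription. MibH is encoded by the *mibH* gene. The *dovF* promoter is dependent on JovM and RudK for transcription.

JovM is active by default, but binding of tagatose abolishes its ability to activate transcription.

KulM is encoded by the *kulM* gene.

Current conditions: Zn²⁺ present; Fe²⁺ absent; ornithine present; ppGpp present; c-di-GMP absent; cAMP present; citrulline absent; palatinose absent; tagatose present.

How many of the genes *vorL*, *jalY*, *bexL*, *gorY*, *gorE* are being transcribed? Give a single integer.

c-di-GMP is absent, so JalF is active.
With repressor JalF bound, *vorL* is not transcribed.
→ *vorL* is OFF.
Zn²⁺ is present, so WexR is active.
Tagatose is present, so JovM is inactive.
Citrulline is absent, so RudK is active.
Required activator JovM is absent, so *dovF* is not transcribed.
So DovF is not produced.
With repressor WexR bound, *jalY* is not transcribed.
→ *jalY* is OFF.
ppGpp is present, so VorE is active.
No repressor is bound and VorE is active, so *mibJ* is transcribed.
So MibJ is produced and active.
cAMP is present, so JalL is inactive.
With no repressor bound, *temP* is transcribed.
So TemP is produced and active.
With repressor TemP bound, *bexL* is not transcribed.
→ *bexL* is OFF.
Ornithine is present, so DulX is active.
With repressor DulX bound, *mibH* is not transcribed.
So MibH is not produced.
Required activator MibH is absent, so *gorY* is not transcribed.
→ *gorY* is OFF.
Fe²⁺ is absent, so QilH is inactive.
Palatinose is absent, so UlmX is inactive.
Required activator QilH is absent, so *kulM* is not transcribed.
So KulM is not produced.
SibV is produced constitutively and is active.
Required activator KulM is absent, so *gorE* is not transcribed.
→ *gorE* is OFF.
0 of the 5 genes are transcribed.

0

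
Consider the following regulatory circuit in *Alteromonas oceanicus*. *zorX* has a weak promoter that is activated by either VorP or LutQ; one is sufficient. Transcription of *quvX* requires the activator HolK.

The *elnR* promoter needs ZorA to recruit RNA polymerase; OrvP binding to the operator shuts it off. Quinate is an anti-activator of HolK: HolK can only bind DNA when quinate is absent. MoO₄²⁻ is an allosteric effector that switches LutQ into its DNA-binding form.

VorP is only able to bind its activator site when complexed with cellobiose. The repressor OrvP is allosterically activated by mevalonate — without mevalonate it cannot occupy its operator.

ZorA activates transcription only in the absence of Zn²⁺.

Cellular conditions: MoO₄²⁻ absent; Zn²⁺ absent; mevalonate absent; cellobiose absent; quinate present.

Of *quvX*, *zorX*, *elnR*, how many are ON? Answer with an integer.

Quinate is present, so HolK is inactive.
Required activator HolK is absent, so *quvX* is not transcribed.
→ *quvX* is OFF.
Cellobiose is absent, so VorP is inactive.
MoO₄²⁻ is absent, so LutQ is inactive.
No activator is available at the *zorX* promoter, so *zorX* is not transcribed.
→ *zorX* is OFF.
Mevalonate is absent, so OrvP is inactive.
Zn²⁺ is absent, so ZorA is active.
No repressor is bound and ZorA is active, so *elnR* is transcribed.
→ *elnR* is ON.
1 of the 3 genes is transcribed.

1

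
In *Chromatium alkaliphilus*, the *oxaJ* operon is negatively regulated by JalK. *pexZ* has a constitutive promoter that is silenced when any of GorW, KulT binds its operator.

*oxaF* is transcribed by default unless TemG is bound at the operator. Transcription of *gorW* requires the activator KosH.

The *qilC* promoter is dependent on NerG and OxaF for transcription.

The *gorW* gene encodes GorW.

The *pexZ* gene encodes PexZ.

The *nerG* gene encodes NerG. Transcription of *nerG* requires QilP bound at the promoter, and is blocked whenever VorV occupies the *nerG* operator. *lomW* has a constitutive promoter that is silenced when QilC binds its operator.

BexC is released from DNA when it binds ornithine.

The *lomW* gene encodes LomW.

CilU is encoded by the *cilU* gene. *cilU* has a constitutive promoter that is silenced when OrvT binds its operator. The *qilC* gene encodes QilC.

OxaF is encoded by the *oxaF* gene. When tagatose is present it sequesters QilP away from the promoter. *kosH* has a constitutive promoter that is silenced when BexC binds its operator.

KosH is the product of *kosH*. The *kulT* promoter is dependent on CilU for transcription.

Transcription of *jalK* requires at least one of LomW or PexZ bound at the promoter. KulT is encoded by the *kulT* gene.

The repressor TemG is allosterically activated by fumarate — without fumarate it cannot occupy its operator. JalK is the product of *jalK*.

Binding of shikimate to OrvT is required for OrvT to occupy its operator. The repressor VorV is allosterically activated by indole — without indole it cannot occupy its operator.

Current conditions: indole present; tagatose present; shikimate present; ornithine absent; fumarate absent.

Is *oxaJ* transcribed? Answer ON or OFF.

OFF

Tagatose is present, so QilP is inactive.
Indole is present, so VorV is active.
With repressor VorV bound, *nerG* is not transcribed.
So NerG is not produced.
Fumarate is absent, so TemG is inactive.
With no repressor bound, *oxaF* is transcribed.
So OxaF is produced and active.
Required activator NerG is absent, so *qilC* is not transcribed.
So QilC is not produced.
With no repressor bound, *lomW* is transcribed.
So LomW is produced and active.
Ornithine is absent, so BexC is active.
With repressor BexC bound, *kosH* is not transcribed.
So KosH is not produced.
Required activator KosH is absent, so *gorW* is not transcribed.
So GorW is not produced.
Shikimate is present, so OrvT is active.
With repressor OrvT bound, *cilU* is not transcribed.
So CilU is not produced.
Required activator CilU is absent, so *kulT* is not transcribed.
So KulT is not produced.
With no repressor bound, *pexZ* is transcribed.
So PexZ is produced and active.
Activator LomW is present, so *jalK* is transcribed.
So JalK is produced and active.
With repressor JalK bound, *oxaJ* is not transcribed.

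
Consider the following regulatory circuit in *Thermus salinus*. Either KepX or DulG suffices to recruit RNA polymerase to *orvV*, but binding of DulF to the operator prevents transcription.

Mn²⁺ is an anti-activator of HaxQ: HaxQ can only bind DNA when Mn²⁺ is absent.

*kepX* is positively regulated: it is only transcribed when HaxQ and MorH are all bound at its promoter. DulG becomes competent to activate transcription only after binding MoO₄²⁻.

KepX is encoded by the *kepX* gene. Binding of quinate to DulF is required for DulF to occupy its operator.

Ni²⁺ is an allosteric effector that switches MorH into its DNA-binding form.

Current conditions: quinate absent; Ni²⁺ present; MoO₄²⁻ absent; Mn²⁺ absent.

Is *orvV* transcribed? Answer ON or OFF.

ON

Mn²⁺ is absent, so HaxQ is active.
Ni²⁺ is present, so MorH is active.
No repressor is bound and HaxQ and MorH are active, so *kepX* is transcribed.
So KepX is produced and active.
MoO₄²⁻ is absent, so DulG is inactive.
Quinate is absent, so DulF is inactive.
Activator KepX is present, so *orvV* is transcribed.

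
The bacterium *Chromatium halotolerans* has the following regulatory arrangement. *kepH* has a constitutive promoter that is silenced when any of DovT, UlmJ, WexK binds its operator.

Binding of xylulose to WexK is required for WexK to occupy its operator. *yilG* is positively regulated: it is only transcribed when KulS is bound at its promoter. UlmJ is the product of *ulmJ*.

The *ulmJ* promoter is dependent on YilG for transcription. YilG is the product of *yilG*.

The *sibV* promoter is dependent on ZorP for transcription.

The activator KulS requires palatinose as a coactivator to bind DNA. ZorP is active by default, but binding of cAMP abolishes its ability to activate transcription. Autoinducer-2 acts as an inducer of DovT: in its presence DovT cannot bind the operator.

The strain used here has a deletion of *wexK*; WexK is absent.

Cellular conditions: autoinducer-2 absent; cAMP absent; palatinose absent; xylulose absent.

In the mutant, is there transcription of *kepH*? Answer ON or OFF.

Autoinducer-2 is absent, so DovT is active.
Palatinose is absent, so KulS is inactive.
Required activator KulS is absent, so *yilG* is not transcribed.
So YilG is not produced.
Required activator YilG is absent, so *ulmJ* is not transcribed.
So UlmJ is not produced.
WexK is non-functional in this strain, so it has no effect.
With repressor DovT bound, *kepH* is not transcribed.

OFF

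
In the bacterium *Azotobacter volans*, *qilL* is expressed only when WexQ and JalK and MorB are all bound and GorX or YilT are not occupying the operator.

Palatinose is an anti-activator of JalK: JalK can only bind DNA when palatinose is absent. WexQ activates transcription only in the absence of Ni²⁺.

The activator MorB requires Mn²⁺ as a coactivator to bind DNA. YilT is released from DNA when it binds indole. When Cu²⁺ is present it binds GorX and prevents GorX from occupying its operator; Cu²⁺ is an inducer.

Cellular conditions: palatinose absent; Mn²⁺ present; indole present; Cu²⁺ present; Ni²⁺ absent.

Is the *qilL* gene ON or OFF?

Ni²⁺ is absent, so WexQ is active.
Cu²⁺ is present, so GorX is inactive.
Palatinose is absent, so JalK is active.
Mn²⁺ is present, so MorB is active.
Indole is present, so YilT is inactive.
No repressor is bound and WexQ and JalK and MorB are active, so *qilL* is transcribed.

ON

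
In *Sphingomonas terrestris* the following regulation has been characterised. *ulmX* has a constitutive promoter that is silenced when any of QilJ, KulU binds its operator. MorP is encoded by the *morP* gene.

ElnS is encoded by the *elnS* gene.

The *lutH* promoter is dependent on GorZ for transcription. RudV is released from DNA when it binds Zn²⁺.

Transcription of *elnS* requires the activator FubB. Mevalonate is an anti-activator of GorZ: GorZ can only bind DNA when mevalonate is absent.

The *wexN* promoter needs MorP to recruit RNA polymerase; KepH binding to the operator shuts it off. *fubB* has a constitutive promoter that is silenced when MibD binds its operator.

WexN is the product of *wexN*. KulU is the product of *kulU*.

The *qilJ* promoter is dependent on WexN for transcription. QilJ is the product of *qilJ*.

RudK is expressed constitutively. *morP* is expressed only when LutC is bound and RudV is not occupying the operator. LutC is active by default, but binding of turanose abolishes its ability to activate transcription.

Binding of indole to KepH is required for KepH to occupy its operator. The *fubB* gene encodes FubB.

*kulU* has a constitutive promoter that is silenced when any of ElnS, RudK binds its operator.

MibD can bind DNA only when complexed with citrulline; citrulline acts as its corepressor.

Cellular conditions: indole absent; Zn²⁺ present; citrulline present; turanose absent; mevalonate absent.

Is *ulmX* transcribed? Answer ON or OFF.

OFF

Indole is absent, so KepH is inactive.
Zn²⁺ is present, so RudV is inactive.
Turanose is absent, so LutC is active.
No repressor is bound and LutC is active, so *morP* is transcribed.
So MorP is produced and active.
No repressor is bound and MorP is active, so *wexN* is transcribed.
So WexN is produced and active.
No repressor is bound and WexN is active, so *qilJ* is transcribed.
So QilJ is produced and active.
Citrulline is present, so MibD is active.
With repressor MibD bound, *fubB* is not transcribed.
So FubB is not produced.
Required activator FubB is absent, so *elnS* is not transcribed.
So ElnS is not produced.
RudK is produced constitutively and is active.
With repressor RudK bound, *kulU* is not transcribed.
So KulU is not produced.
With repressor QilJ bound, *ulmX* is not transcribed.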